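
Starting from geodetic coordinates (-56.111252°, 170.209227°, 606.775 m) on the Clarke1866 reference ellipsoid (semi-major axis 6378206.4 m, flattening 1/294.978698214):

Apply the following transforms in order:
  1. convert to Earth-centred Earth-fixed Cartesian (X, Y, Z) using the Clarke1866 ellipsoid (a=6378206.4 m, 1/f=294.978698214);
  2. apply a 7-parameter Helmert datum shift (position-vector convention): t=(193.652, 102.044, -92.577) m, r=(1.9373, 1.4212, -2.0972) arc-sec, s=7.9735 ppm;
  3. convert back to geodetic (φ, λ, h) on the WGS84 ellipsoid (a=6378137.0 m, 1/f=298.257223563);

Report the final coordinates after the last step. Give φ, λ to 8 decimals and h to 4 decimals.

φ=-56.11054762°, λ=170.20581407°, h=543.1004 m

start: φ=-56.111252°, λ=170.209227°, h=606.775 m
→ ECEF (a=6378206.400, f=1/294.978698214): X=-3513111.4642, Y=606237.0974, Z=-5271661.4423
→ Helmert 7p (PV): X=-3512975.9830, Y=606429.2085, Z=-5271766.1528
→ geod (Bowring, a=6378137.000): φ=-56.11054762°, λ=170.20581407°, h=543.1004 m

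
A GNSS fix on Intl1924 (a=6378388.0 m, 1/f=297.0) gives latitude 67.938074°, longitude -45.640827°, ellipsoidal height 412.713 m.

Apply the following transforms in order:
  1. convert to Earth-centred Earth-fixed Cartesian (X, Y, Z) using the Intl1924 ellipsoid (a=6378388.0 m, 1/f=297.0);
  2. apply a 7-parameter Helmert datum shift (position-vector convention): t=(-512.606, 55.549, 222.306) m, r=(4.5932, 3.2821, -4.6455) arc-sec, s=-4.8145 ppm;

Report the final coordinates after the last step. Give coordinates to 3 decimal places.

X=1679516.674 m, Y=-1718093.841 m, Z=5889149.597 m

start: φ=67.938074°, λ=-45.640827°, h=412.713 m
→ ECEF (a=6378388.000, f=1/297.0): X=1679982.3544, Y=-1717988.6859, Z=5889020.6323
→ Helmert 7p (PV): X=1679516.6738, Y=-1718093.8409, Z=5889149.5970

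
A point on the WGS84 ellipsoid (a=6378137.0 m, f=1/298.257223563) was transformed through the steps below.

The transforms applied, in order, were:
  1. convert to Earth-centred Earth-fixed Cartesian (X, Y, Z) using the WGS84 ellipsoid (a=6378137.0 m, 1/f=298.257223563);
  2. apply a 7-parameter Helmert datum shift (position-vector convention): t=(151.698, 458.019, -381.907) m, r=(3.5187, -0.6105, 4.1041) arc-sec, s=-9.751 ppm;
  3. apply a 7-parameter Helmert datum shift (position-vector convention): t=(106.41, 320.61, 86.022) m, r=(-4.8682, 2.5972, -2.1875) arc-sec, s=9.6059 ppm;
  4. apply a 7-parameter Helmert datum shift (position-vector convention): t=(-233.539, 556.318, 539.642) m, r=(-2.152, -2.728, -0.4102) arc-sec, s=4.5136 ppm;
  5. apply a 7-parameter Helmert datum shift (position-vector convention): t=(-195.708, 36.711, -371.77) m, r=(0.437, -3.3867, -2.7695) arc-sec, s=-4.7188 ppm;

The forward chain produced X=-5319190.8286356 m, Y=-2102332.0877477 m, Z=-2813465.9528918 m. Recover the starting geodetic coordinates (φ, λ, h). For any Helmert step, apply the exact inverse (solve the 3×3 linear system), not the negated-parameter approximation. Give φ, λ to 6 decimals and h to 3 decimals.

start: X=-5319190.8286, Y=-2102332.0877, Z=-2813465.9529 m
→ Helmert⁻¹: X=-5319038.1780, Y=-2102456.0975, Z=-2813015.6688
→ Helmert⁻¹: X=-5318813.6604, Y=-2102984.1472, Z=-2813494.2073
→ Helmert⁻¹: X=-5318811.2434, Y=-2103274.5535, Z=-2813669.8157
→ Helmert⁻¹: X=-5319064.9915, Y=-2103695.2433, Z=-2813263.7108
→ geod (Bowring, a=6378137.000): φ=-26.34217100°, λ=-158.42115600°, h=403.1780 m

φ=-26.342171°, λ=-158.421156°, h=403.178 m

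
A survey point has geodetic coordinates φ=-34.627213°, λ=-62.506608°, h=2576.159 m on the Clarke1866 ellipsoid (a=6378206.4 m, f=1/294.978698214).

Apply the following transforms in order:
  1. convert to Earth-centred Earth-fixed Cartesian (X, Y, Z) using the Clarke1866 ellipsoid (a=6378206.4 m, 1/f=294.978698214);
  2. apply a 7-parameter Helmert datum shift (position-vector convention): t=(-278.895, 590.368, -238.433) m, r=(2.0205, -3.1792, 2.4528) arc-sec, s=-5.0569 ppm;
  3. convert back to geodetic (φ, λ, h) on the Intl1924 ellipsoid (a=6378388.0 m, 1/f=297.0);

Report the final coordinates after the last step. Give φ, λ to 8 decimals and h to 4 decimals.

φ=-34.63117979°, λ=-62.50493737°, h=1913.7771 m

start: φ=-34.627213°, λ=-62.506608°, h=2576.159 m
→ ECEF (a=6378206.400, f=1/294.978698214): X=2426541.0678, Y=-4662654.8867, Z=-3605190.0711
→ Helmert 7p (PV): X=2426360.9150, Y=-4661976.7700, Z=-3605418.5460
→ geod (Bowring, a=6378388.000): φ=-34.63117979°, λ=-62.50493737°, h=1913.7771 m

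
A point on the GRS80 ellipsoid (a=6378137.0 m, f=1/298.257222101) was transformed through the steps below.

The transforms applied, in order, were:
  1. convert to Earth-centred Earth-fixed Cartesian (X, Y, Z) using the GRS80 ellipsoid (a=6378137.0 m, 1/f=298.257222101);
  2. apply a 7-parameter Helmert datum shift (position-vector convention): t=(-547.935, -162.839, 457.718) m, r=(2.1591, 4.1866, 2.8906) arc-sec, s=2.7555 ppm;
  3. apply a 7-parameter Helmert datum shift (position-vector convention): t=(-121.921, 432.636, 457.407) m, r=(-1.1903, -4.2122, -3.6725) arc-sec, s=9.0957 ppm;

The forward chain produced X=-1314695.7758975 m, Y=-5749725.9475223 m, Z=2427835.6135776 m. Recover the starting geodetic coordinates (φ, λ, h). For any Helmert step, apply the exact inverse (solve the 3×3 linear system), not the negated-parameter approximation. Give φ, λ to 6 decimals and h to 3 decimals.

φ=22.501446°, λ=-102.872355°, h=2910.806 m

start: X=-1314695.7759, Y=-5749725.9475, Z=2427835.6136 m
→ Helmert⁻¹: X=-1314409.9483, Y=-5750143.6927, Z=2427349.7875
→ Helmert⁻¹: X=-1313988.2322, Y=-5749921.1913, Z=2426918.8999
→ geod (Bowring, a=6378137.000): φ=22.50144600°, λ=-102.87235500°, h=2910.8060 m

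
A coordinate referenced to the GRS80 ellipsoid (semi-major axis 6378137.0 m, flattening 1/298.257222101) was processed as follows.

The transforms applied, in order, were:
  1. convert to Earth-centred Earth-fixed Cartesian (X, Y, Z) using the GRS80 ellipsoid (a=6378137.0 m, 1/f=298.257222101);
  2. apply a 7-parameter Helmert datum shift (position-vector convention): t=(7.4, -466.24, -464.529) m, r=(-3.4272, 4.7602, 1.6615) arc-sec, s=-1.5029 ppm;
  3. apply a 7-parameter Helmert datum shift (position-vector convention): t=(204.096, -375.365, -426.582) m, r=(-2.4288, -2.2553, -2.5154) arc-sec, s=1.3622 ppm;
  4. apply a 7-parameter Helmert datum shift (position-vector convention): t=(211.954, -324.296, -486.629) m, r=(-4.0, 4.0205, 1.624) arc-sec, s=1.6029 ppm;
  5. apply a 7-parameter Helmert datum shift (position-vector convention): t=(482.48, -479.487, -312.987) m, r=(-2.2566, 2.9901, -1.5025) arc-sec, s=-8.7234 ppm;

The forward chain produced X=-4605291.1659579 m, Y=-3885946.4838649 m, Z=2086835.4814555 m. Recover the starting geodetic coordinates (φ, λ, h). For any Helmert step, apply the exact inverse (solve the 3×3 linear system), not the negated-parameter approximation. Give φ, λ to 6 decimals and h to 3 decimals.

φ=19.232671°, λ=-139.859323°, h=1264.036 m

start: X=-4605291.1660, Y=-3885946.4839, Z=2086835.4815 m
→ Helmert⁻¹: X=-4605815.7755, Y=-3885557.2750, Z=2087057.3986
→ Helmert⁻¹: X=-4606091.6234, Y=-3885230.9654, Z=2087375.5554
→ Helmert⁻¹: X=-4606219.2399, Y=-3884931.0655, Z=2087803.9121
→ Helmert⁻¹: X=-4606313.0421, Y=-3884468.2537, Z=2088100.7321
→ geod (Bowring, a=6378137.000): φ=19.23267100°, λ=-139.85932300°, h=1264.0360 m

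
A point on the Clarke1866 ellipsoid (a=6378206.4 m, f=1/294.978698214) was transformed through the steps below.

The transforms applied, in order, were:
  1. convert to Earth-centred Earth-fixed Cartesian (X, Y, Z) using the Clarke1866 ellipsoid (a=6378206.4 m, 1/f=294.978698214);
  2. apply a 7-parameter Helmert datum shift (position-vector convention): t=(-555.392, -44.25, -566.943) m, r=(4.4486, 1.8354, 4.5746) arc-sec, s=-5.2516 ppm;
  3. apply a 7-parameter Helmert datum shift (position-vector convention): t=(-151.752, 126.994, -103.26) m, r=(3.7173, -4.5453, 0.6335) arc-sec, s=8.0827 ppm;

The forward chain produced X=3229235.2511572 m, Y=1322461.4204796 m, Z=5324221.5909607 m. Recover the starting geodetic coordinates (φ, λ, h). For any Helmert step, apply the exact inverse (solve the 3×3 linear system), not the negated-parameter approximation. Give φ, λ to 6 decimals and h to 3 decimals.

φ=56.933982°, λ=22.266125°, h=3687.192 m

start: X=3229235.2512, Y=1322461.4205, Z=5324221.5910 m
→ Helmert⁻¹: X=3229482.2878, Y=1322409.7722, Z=5324186.8183
→ Helmert⁻¹: X=3230036.5922, Y=1322504.1724, Z=5324781.9437
→ geod (Bowring, a=6378206.400): φ=56.93398200°, λ=22.26612500°, h=3687.1920 m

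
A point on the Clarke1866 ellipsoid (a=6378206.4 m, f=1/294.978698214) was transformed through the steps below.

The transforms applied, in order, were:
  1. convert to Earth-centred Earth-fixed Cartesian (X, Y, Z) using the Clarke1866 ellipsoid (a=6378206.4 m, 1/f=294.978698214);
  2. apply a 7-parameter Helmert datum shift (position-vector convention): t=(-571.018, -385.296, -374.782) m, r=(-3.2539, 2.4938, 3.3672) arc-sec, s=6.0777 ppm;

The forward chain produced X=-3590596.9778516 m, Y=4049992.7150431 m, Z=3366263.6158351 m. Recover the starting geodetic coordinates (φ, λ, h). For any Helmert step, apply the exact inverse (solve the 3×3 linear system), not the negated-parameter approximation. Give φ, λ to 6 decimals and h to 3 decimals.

start: X=-3590596.9779, Y=4049992.7150, Z=3366263.6158 m
→ Helmert⁻¹: X=-3589978.7238, Y=4050358.8894, Z=3366638.4285
→ geod (Bowring, a=6378206.400): φ=32.05762300°, λ=131.55172500°, h=1827.0580 m

φ=32.057623°, λ=131.551725°, h=1827.058 m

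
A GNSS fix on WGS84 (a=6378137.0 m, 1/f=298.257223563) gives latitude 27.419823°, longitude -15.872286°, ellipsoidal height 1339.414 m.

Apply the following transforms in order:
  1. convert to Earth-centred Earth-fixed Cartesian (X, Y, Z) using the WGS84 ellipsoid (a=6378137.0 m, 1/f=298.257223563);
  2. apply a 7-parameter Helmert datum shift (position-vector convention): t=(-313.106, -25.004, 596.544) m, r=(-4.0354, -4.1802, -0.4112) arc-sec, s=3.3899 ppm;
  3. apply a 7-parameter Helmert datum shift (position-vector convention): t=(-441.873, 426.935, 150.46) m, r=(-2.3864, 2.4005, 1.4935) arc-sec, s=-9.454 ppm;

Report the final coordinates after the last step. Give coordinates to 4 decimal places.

start: φ=27.419823°, λ=-15.872286°, h=1339.414 m
→ ECEF (a=6378137.000, f=1/298.257223563): X=5450750.0613, Y=-1549836.9229, Z=2920203.6031
→ Helmert 7p (PV): X=5450393.1615, Y=-1549820.9156, Z=2920950.8339
→ Helmert 7p (PV): X=5449944.9757, Y=-1549306.0704, Z=2921028.1791

X=5449944.9757 m, Y=-1549306.0704 m, Z=2921028.1791 m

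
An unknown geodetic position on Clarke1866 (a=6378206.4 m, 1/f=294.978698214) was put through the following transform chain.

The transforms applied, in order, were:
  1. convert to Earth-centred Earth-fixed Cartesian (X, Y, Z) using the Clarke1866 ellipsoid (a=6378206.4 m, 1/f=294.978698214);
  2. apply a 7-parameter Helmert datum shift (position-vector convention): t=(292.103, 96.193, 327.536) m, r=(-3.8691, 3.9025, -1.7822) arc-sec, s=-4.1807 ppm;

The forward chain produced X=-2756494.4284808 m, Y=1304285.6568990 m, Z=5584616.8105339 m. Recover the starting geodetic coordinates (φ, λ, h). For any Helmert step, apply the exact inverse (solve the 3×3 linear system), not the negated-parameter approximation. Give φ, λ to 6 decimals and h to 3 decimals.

φ=61.522797°, λ=154.685077°, h=1282.470 m

start: X=-2756494.4285, Y=1304285.6569, Z=5584616.8105 m
→ Helmert⁻¹: X=-2756914.9783, Y=1304066.3460, Z=5584284.9220
→ geod (Bowring, a=6378206.400): φ=61.52279700°, λ=154.68507700°, h=1282.4700 m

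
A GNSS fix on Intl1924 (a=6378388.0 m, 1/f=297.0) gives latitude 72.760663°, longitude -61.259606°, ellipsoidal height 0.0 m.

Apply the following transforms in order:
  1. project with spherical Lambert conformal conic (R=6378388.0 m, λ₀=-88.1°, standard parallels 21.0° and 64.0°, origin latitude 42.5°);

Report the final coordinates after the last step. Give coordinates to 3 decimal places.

E=961516.380 m, N=3451524.448 m

start: φ=72.760663°, λ=-61.259606°, h=0.000 m
→ lcc (R=6378388.0, λ₀=-88.1°): E=961516.3797, N=3451524.4484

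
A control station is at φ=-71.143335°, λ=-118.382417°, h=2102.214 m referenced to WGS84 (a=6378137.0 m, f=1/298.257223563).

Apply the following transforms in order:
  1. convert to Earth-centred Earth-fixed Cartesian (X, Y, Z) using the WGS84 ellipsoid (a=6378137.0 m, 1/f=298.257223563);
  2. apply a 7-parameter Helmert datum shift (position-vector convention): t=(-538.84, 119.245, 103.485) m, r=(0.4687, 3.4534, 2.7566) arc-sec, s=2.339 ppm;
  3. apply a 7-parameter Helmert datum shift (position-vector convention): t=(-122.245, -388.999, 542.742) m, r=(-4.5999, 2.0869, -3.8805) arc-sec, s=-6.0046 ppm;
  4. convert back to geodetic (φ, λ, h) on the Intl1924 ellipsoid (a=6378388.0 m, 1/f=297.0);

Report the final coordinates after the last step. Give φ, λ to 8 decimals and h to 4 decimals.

start: φ=-71.143335°, λ=-118.382417°, h=2102.214 m
→ ECEF (a=6378137.000, f=1/298.257223563): X=-983180.7397, Y=-1819689.2507, Z=-6015458.9307
→ Helmert 7p (PV): X=-983798.2747, Y=-1819573.7324, Z=-6015357.1898
→ Helmert 7p (PV): X=-984009.7046, Y=-1820067.4447, Z=-6014727.7964
→ geod (Bowring, a=6378388.000): φ=-71.13555673°, λ=-118.39763493°, h=1476.0955 m

φ=-71.13555673°, λ=-118.39763493°, h=1476.0955 m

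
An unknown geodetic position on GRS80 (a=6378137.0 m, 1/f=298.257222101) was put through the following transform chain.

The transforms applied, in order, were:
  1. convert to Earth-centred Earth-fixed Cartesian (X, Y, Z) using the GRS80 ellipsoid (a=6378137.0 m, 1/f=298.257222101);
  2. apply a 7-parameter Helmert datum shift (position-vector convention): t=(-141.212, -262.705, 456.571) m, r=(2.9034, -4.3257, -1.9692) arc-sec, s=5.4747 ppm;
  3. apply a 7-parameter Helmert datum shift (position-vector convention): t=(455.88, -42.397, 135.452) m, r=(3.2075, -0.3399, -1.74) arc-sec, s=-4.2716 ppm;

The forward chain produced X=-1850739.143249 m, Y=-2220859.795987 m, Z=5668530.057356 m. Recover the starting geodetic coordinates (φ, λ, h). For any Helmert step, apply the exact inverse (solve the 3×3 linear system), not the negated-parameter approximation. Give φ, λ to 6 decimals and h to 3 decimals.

start: X=-1850739.1432, Y=-2220859.7960, Z=5668530.0574 m
→ Helmert⁻¹: X=-1851174.8562, Y=-2220754.3548, Z=5668456.4027
→ Helmert⁻¹: X=-1850883.4444, Y=-2220417.3798, Z=5668038.8720
→ geod (Bowring, a=6378137.000): φ=63.13400500°, λ=-129.81372700°, h=1451.9780 m

φ=63.134005°, λ=-129.813727°, h=1451.978 m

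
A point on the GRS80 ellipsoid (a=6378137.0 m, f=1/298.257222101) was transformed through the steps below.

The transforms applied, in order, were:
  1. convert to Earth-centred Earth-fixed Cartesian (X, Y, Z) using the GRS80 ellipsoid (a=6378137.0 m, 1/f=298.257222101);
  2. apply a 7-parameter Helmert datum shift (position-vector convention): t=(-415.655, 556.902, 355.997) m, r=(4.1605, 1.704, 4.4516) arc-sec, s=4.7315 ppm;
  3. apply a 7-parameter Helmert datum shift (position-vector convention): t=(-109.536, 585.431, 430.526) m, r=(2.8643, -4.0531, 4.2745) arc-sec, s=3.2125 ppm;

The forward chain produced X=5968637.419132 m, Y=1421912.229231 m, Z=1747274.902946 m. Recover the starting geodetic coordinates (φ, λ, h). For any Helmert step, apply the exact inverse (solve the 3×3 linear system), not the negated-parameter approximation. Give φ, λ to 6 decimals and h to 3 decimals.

φ=15.988613°, λ=13.386399°, h=3054.786 m

start: X=5968637.4191, Y=1421912.2292, Z=1747274.9029 m
→ Helmert⁻¹: X=5968791.5558, Y=1421222.7944, Z=1746701.7427
→ Helmert⁻¹: X=5969195.1991, Y=1420565.5688, Z=1746358.1420
→ geod (Bowring, a=6378137.000): φ=15.98861300°, λ=13.38639900°, h=3054.7860 m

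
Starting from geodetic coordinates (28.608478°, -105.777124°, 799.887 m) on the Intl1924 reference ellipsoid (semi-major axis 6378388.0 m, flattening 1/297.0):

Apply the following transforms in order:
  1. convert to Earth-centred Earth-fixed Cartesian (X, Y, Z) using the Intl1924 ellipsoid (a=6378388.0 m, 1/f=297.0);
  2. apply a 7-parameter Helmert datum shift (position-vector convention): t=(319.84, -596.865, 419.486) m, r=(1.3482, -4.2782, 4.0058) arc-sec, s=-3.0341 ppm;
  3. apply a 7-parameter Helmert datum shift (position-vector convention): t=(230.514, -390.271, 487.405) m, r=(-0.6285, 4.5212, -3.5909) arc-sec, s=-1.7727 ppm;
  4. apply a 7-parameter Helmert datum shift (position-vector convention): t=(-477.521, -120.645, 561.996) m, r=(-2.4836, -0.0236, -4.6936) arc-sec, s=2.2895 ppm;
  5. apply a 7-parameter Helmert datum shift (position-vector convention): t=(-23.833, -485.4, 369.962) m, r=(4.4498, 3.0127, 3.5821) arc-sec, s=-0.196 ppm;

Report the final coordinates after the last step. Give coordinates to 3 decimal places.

X=-1523809.697 m, Y=-5395152.378 m, Z=3038087.024 m

start: φ=28.608478°, λ=-105.777124°, h=799.887 m
→ ECEF (a=6378388.000, f=1/297.0): X=-1523892.2096, Y=-5393539.3990, Z=3036302.7820
→ Helmert 7p (PV): X=-1523525.9768, Y=-5394169.3404, Z=3036646.1947
→ Helmert 7p (PV): X=-1523320.1086, Y=-5394514.2731, Z=3037178.0477
→ Helmert 7p (PV): X=-1523924.2183, Y=-5394576.0350, Z=3037811.7776
→ Helmert 7p (PV): X=-1523809.6975, Y=-5395152.3784, Z=3038087.0241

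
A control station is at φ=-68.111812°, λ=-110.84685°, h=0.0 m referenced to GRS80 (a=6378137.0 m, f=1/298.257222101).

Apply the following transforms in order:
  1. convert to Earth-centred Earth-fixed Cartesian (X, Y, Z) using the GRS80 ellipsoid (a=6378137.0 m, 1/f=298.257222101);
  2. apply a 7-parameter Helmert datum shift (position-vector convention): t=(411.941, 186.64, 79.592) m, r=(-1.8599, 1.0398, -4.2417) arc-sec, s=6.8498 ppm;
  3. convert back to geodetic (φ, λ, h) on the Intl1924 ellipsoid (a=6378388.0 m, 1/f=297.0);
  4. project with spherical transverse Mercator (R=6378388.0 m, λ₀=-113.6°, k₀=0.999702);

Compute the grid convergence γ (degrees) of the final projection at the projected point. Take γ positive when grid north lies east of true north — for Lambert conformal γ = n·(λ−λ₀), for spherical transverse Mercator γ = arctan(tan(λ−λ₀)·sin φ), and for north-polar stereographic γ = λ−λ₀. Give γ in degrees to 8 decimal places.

-2.56081391

start: φ=-68.111812°, λ=-110.846850°, h=0.000 m
→ ECEF (a=6378137.000, f=1/298.257222101): X=-848621.0739, Y=-2228519.7797, Z=-5895753.4853
→ Helmert 7p (PV): X=-848290.4954, Y=-2228384.1158, Z=-5895689.9052
→ geod (Bowring, a=6378388.000): φ=-68.11420095°, λ=-110.84058649°, h=-322.4739 m
→ into tm (λ₀=-113.6°): φ=-68.11420095°, λ−λ₀=2.75941351°
convergence γ = -2.56081391°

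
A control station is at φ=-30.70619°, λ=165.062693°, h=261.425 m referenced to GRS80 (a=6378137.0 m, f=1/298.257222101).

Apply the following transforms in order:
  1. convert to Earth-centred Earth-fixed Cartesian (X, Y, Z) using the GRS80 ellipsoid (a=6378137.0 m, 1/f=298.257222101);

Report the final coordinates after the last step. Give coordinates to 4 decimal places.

X=-5303441.8633 m, Y=1414835.1244 m, Z=-3238062.9065 m

start: φ=-30.706190°, λ=165.062693°, h=261.425 m
→ ECEF (a=6378137.000, f=1/298.257222101): X=-5303441.8633, Y=1414835.1244, Z=-3238062.9065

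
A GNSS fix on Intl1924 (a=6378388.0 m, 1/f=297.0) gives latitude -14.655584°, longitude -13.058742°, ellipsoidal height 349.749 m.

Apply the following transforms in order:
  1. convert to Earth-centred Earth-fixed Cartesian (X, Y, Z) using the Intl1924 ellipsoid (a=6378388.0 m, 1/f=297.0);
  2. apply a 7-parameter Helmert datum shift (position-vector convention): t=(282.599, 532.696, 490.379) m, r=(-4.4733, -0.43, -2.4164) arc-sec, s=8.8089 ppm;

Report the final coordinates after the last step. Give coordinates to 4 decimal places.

start: φ=-14.655584°, λ=-13.058742°, h=349.749 m
→ ECEF (a=6378388.000, f=1/297.0): X=6012900.2433, Y=-1394682.1937, Z=-1603367.9979
→ Helmert 7p (PV): X=6013222.8130, Y=-1394266.9981, Z=-1602848.9606

X=6013222.8130 m, Y=-1394266.9981 m, Z=-1602848.9606 m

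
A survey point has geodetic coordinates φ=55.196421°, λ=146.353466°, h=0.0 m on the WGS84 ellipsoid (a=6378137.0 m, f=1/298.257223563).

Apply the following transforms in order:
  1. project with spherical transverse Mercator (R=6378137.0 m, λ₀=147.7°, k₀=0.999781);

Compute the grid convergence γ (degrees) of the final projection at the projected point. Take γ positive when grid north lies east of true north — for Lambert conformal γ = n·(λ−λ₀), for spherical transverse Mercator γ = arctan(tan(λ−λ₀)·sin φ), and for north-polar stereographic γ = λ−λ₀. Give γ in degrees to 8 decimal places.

-1.10572364

start: φ=55.196421°, λ=146.353466°, h=0.000 m
→ into tm (λ₀=147.7°): φ=55.19642100°, λ−λ₀=-1.34653400°
convergence γ = -1.10572364°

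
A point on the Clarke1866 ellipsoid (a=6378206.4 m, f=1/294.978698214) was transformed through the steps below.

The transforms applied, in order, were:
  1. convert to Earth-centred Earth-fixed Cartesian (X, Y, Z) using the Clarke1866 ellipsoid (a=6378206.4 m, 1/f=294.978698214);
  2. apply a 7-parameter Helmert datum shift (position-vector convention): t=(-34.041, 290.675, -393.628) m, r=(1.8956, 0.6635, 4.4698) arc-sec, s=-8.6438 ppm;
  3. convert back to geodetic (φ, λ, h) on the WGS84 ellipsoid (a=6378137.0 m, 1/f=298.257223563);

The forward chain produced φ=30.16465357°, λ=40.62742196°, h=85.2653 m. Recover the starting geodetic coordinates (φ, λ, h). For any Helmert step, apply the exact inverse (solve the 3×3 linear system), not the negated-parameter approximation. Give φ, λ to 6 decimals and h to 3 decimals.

φ=30.170121°, λ=40.623960°, h=187.331 m

start: φ=30.164654°, λ=40.627422°, h=85.265 m
→ ECEF (a=6378137.000, f=1/298.257223563): X=4188836.5915, Y=3593746.1706, Z=3186210.5558
→ Helmert⁻¹: X=4188974.4603, Y=3593425.0665, Z=3186612.1792
→ geod (Bowring, a=6378206.400): φ=30.17012100°, λ=40.62396000°, h=187.3310 m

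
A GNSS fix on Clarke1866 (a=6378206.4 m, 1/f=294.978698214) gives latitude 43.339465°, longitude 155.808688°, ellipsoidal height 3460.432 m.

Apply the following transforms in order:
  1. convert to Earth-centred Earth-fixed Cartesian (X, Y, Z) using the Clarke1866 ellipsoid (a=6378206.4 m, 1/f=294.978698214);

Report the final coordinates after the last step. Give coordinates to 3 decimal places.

start: φ=43.339465°, λ=155.808688°, h=3460.432 m
→ ECEF (a=6378206.400, f=1/294.978698214): X=-4240553.1506, Y=1905007.3173, Z=4357180.2126

X=-4240553.151 m, Y=1905007.317 m, Z=4357180.213 m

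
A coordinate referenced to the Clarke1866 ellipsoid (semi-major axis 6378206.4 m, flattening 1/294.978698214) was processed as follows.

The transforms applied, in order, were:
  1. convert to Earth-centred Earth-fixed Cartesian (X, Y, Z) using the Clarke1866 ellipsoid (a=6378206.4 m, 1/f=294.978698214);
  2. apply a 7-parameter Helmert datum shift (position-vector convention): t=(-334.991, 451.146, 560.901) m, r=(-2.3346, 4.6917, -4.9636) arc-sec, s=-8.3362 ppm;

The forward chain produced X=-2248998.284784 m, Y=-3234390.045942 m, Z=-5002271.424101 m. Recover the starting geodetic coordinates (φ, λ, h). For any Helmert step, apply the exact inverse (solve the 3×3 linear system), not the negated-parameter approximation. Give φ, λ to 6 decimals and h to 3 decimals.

φ=-51.970454°, λ=-124.802391°, h=3030.274 m

start: X=-2248998.2848, Y=-3234390.0459, Z=-5002271.4241 m
→ Helmert⁻¹: X=-2248490.3974, Y=-3234865.6408, Z=-5002961.7879
→ geod (Bowring, a=6378206.400): φ=-51.97045400°, λ=-124.80239100°, h=3030.2740 m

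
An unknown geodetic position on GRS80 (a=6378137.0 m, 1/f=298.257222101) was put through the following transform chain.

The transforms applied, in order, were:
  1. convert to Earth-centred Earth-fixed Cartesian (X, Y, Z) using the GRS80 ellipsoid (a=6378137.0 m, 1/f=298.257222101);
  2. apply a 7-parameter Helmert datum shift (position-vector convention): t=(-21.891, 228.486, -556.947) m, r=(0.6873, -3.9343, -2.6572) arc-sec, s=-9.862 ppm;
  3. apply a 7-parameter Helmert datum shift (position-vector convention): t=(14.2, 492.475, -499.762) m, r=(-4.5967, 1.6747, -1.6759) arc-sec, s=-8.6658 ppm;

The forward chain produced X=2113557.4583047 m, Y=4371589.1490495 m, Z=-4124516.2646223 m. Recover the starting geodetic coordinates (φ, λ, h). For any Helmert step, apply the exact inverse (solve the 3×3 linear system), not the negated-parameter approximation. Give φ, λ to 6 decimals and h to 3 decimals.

φ=-40.530872°, λ=64.195658°, h=785.053 m

start: X=2113557.4583, Y=4371589.1490, Z=-4124516.2646 m
→ Helmert⁻¹: X=2113559.5407, Y=4371243.6298, Z=-4123937.6654
→ Helmert⁻¹: X=2113467.3145, Y=4371071.7379, Z=-4123476.2609
→ geod (Bowring, a=6378137.000): φ=-40.53087200°, λ=64.19565800°, h=785.0530 m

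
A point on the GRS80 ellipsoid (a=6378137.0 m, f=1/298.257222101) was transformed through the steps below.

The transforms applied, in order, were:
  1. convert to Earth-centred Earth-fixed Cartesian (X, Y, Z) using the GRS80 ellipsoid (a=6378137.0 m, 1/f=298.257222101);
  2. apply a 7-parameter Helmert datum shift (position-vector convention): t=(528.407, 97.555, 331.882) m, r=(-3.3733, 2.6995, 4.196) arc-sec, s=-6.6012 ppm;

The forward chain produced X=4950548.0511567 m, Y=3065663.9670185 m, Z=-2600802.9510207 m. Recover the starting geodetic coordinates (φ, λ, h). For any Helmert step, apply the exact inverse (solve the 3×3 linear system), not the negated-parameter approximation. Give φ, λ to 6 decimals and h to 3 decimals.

start: X=4950548.0512, Y=3065663.9670, Z=-2600802.9510 m
→ Helmert⁻¹: X=4950148.7230, Y=3065528.4867, Z=-2601037.0841
→ geod (Bowring, a=6378137.000): φ=-24.21495800°, λ=31.76910800°, h=2490.6050 m

φ=-24.214958°, λ=31.769108°, h=2490.605 m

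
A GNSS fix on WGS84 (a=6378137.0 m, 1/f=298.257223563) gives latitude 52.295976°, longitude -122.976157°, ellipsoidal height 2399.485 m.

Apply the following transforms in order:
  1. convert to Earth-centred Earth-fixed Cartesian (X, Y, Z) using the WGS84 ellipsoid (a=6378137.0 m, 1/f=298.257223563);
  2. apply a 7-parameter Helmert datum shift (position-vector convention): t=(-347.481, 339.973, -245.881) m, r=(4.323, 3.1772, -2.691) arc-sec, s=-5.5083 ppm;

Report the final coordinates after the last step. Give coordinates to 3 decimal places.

X=-2128705.719 m, Y=-3280162.935 m, Z=5024600.885 m

start: φ=52.295976°, λ=-122.976157°, h=2399.485 m
→ ECEF (a=6378137.000, f=1/298.257223563): X=-2128404.5651, Y=-3280443.4311, Z=5024910.4132
→ Helmert 7p (PV): X=-2128705.7190, Y=-3280162.9347, Z=5024600.8854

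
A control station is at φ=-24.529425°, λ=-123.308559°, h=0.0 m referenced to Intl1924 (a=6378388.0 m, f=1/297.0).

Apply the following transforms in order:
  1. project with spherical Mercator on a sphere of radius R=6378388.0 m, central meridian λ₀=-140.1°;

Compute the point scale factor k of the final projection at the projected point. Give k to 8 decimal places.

1.09920528

start: φ=-24.529425°, λ=-123.308559°, h=0.000 m
→ into merc (λ₀=-140.1°): φ=-24.52942500°, λ−λ₀=16.79144100°
scale k = 1.09920528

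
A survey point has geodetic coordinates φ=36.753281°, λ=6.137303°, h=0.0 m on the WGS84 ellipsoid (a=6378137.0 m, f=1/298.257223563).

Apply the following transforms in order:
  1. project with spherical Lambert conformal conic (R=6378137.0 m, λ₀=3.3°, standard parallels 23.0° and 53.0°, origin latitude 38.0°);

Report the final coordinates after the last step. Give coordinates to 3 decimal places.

start: φ=36.753281°, λ=6.137303°, h=0.000 m
→ lcc (R=6378137.0, λ₀=3.3°): E=244475.9376, N=-130290.4501

E=244475.938 m, N=-130290.450 m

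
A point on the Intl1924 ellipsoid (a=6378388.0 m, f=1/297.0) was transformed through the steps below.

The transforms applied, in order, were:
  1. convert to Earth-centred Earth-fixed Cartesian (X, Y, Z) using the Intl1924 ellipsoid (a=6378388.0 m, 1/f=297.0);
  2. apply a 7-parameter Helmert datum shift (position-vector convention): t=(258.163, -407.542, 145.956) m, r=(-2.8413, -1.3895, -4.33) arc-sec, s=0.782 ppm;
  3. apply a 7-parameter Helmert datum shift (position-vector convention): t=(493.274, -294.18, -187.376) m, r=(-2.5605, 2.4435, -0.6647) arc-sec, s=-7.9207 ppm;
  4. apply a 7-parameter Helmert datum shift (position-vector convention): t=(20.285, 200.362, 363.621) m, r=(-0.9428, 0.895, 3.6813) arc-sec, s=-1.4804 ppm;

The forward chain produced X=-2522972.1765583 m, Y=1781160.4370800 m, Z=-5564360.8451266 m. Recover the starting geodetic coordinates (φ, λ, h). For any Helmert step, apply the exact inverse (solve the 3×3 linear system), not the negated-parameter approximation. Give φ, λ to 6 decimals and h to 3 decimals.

φ=-61.125927°, λ=144.776654°, h=2794.322 m

start: X=-2522972.1766, Y=1781160.4371, Z=-5564360.8451 m
→ Helmert⁻¹: X=-2522940.2639, Y=1781033.1751, Z=-5564735.5106
→ Helmert⁻¹: X=-2523393.3454, Y=1781402.4098, Z=-5564599.9895
→ Helmert⁻¹: X=-2523724.4265, Y=1781832.2331, Z=-5564700.0481
→ geod (Bowring, a=6378388.000): φ=-61.12592700°, λ=144.77665400°, h=2794.3220 m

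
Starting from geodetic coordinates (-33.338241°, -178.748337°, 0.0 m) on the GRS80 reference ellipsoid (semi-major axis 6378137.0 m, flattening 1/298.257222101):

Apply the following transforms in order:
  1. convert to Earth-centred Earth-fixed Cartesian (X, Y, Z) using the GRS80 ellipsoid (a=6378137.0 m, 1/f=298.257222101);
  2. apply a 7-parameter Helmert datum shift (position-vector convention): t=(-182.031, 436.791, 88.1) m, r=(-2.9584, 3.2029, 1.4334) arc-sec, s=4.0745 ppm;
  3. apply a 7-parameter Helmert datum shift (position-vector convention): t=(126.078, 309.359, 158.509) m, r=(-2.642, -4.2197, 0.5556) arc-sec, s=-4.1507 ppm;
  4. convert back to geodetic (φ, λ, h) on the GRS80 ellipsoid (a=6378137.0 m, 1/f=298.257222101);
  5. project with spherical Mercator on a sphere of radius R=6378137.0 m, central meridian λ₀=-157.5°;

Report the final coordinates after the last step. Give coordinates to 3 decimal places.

start: φ=-33.338241°, λ=-178.748337°, h=0.000 m
→ ECEF (a=6378137.000, f=1/298.257222101): X=-5332678.0332, Y=-116514.3025, Z=-3485359.5805
→ Helmert 7p (PV): X=-5332935.1037, Y=-116165.0346, Z=-3485201.2038
→ Helmert 7p (PV): X=-5332715.2786, Y=-115914.1993, Z=-3485135.8399
→ geod (Bowring, a=6378137.000): φ=-33.33643590°, λ=-178.75479031°, h=-102.7747 m
→ merc (R=6378137.0, λ₀=-157.5°): E=-2366072.4342, N=-3940045.8206

E=-2366072.434 m, N=-3940045.821 m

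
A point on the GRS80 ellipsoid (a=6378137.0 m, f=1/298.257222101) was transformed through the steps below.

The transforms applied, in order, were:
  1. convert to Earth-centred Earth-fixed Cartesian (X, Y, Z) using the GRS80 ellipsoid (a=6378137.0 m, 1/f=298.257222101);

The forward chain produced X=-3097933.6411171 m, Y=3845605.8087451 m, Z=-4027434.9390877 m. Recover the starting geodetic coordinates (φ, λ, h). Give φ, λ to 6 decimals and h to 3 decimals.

φ=-39.388069°, λ=128.854138°, h=2723.313 m

start: X=-3097933.6411, Y=3845605.8087, Z=-4027434.9391 m
→ geod (Bowring, a=6378137.000): φ=-39.38806900°, λ=128.85413800°, h=2723.3130 m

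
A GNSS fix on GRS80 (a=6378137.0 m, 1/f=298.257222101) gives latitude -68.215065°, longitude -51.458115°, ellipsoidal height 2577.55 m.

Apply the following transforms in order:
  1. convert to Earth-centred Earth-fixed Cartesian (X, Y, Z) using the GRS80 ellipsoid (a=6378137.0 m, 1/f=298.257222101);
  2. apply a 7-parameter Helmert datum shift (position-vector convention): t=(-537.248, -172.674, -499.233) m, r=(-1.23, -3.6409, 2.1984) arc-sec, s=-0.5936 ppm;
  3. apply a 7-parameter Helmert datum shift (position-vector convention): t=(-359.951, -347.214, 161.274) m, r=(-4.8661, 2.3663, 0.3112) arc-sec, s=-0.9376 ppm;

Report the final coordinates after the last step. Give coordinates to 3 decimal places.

X=1478925.345 m, Y=-1858205.107 m, Z=-5902695.551 m

start: φ=-68.215065°, λ=-51.458115°, h=2577.550 m
→ ECEF (a=6378137.000, f=1/298.257222101): X=1479765.7404, Y=-1857531.6111, Z=-5902430.6823
→ Helmert 7p (PV): X=1479351.5990, Y=-1857722.6084, Z=-5902889.2146
→ Helmert 7p (PV): X=1478925.3450, Y=-1858205.1066, Z=-5902695.5509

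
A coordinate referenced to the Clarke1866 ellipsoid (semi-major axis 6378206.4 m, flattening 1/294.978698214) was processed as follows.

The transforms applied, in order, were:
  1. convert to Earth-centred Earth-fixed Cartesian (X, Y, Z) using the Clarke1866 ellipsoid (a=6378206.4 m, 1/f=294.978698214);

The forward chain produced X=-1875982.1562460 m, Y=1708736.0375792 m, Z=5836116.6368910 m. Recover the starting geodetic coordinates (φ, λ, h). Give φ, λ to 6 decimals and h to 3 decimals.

φ=66.642538°, λ=137.671215°, h=3902.650 m

start: X=-1875982.1562, Y=1708736.0376, Z=5836116.6369 m
→ geod (Bowring, a=6378206.400): φ=66.64253800°, λ=137.67121500°, h=3902.6500 m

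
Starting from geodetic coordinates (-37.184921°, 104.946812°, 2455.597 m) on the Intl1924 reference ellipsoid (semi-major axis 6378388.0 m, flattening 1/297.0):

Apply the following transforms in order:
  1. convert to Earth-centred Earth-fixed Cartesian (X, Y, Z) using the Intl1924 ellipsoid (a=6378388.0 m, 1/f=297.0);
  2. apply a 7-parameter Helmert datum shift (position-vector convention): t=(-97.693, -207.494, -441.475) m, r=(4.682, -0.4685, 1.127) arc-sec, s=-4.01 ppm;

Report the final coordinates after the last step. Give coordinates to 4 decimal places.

start: φ=-37.184921°, λ=104.946812°, h=2455.597 m
→ ECEF (a=6378388.000, f=1/297.0): X=-1312772.4327, Y=4917588.9858, Z=-3835308.8053
→ Helmert 7p (PV): X=-1312883.0190, Y=4917441.6567, Z=-3835626.2587

X=-1312883.0190 m, Y=4917441.6567 m, Z=-3835626.2587 m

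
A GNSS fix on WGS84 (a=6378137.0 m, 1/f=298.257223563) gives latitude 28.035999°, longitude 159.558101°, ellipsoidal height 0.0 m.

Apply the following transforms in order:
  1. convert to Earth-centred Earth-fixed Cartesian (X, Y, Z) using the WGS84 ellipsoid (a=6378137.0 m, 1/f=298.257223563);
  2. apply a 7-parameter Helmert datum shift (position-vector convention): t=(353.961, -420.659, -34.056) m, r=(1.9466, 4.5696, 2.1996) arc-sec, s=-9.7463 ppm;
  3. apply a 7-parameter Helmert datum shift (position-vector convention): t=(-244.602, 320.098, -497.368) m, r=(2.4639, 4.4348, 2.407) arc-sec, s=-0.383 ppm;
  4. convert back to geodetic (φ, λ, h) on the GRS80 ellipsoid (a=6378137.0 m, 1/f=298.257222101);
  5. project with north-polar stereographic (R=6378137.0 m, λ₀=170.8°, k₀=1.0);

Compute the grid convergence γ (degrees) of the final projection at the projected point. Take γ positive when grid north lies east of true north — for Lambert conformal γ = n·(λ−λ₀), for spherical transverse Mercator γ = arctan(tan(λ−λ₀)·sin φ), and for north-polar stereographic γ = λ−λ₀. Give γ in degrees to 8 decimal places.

start: φ=28.035999°, λ=159.558101°, h=0.000 m
→ ECEF (a=6378137.000, f=1/298.257223563): X=-5279064.7868, Y=1967662.1705, Z=2980027.1197
→ Helmert 7p (PV): X=-5278614.3383, Y=1967137.9155, Z=2980099.5404
→ Helmert 7p (PV): X=-5278815.8004, Y=1967360.0632, Z=2979738.0220
→ geod (Bowring, a=6378137.000): φ=28.03513339°, λ=159.56009567°, h=-434.9402 m
→ into stereo (λ₀=170.8°): φ=28.03513339°, λ−λ₀=-11.23990433°
convergence γ = -11.23990433°

-11.23990433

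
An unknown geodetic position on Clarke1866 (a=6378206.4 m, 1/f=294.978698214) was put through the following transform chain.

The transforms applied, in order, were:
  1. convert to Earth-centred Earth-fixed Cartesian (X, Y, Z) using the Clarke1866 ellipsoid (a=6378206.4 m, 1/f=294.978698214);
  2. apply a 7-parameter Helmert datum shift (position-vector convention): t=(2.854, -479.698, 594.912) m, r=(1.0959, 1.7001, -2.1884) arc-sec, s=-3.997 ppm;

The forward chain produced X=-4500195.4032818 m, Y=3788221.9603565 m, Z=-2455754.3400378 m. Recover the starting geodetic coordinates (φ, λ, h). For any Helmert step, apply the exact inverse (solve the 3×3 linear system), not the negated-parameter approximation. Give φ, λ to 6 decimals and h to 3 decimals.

φ=-22.802493°, λ=139.906666°, h=-29.419 m

start: X=-4500195.4033, Y=3788221.9604, Z=-2455754.3400 m
→ Helmert⁻¹: X=-4500236.1944, Y=3788656.0048, Z=-2456416.2919
→ geod (Bowring, a=6378206.400): φ=-22.80249300°, λ=139.90666600°, h=-29.4190 m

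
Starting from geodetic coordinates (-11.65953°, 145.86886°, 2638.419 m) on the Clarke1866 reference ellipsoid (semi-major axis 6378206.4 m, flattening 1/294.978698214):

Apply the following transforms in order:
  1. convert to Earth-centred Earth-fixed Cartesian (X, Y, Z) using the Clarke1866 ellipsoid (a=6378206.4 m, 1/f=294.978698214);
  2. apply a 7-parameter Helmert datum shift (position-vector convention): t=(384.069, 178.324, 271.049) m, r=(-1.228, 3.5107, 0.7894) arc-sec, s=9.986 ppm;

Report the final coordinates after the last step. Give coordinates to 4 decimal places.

start: φ=-11.659530°, λ=145.868860°, h=2638.419 m
→ ECEF (a=6378206.400, f=1/294.978698214): X=-5173509.0207, Y=3506831.1396, Z=-1280992.7248
→ Helmert 7p (PV): X=-5173211.8387, Y=3507017.0565, Z=-1280667.2901

X=-5173211.8387 m, Y=3507017.0565 m, Z=-1280667.2901 m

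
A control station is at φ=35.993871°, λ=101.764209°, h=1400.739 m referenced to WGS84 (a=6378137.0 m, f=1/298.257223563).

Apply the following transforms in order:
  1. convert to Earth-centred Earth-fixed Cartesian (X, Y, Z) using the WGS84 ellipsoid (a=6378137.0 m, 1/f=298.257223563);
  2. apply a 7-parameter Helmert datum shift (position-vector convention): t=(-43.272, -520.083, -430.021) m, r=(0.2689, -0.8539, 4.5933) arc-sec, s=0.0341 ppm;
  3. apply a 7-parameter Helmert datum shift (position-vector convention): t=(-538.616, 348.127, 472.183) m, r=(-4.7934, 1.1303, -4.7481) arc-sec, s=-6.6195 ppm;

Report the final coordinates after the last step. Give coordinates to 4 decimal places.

X=-1054146.0247 m, Y=5058864.7800 m, Z=3728372.7476 m

start: φ=35.993871°, λ=101.764209°, h=1400.739 m
→ ECEF (a=6378137.000, f=1/298.257223563): X=-1053579.8532, Y=5058987.4785, Z=3728464.6809
→ Helmert 7p (PV): X=-1053751.2546, Y=5058439.2453, Z=3728037.0206
→ Helmert 7p (PV): X=-1054146.0247, Y=5058864.7800, Z=3728372.7476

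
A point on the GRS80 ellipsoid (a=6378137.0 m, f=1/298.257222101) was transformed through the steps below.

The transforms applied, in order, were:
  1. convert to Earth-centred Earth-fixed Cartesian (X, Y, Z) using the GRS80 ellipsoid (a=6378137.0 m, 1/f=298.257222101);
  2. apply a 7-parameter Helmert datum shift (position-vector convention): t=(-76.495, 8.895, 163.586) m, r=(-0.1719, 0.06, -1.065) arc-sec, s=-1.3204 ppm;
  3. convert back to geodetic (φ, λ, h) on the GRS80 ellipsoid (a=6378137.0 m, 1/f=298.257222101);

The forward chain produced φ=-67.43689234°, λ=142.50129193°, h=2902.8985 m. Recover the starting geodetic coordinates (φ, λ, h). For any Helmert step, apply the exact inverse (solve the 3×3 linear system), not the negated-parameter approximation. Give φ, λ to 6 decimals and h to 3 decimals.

φ=-67.437986°, λ=142.500551°, h=3036.998 m

start: φ=-67.436892°, λ=142.501292°, h=2902.898 m
→ ECEF (a=6378137.000, f=1/298.257222101): X=-1948053.8722, Y=1494724.5229, Z=-5869960.9896
→ Helmert⁻¹: X=-1947985.9594, Y=1494712.4357, Z=-5870131.6475
→ geod (Bowring, a=6378137.000): φ=-67.43798600°, λ=142.50055100°, h=3036.9980 m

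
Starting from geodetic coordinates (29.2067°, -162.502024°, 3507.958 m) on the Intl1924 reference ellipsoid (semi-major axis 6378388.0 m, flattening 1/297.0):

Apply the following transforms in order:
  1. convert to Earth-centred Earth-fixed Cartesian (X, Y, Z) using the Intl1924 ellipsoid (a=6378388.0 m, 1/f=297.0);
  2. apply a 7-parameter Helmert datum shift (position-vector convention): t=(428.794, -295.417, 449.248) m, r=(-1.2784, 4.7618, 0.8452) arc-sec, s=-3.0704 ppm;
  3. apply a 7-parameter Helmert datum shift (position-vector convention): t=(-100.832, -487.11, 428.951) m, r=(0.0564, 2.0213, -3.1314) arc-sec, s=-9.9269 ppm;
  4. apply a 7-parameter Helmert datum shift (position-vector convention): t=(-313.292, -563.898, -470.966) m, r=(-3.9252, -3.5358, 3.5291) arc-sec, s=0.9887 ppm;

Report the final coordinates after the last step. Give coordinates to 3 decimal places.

start: φ=29.206700°, λ=-162.502024°, h=3507.958 m
→ ECEF (a=6378388.000, f=1/297.0): X=-5317026.5217, Y=-1676245.5261, Z=3095674.5736
→ Helmert 7p (PV): X=-5316503.0676, Y=-1676538.3971, Z=3096247.4535
→ Helmert 7p (PV): X=-5316546.2337, Y=-1676928.9995, Z=3096697.3087
→ Helmert 7p (PV): X=-5316889.1744, Y=-1677526.5894, Z=3096170.1797

X=-5316889.174 m, Y=-1677526.589 m, Z=3096170.180 m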